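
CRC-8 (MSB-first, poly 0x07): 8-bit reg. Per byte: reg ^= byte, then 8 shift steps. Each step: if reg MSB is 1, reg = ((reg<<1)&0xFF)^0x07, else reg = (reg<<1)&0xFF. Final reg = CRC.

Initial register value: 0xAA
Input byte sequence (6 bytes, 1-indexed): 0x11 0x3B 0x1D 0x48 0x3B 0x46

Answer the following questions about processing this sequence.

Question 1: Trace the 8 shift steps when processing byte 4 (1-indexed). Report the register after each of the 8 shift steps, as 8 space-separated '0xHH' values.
Answer: 0xE6 0xCB 0x91 0x25 0x4A 0x94 0x2F 0x5E

Derivation:
After byte 1 (0x11): reg=0x28
After byte 2 (0x3B): reg=0x79
After byte 3 (0x1D): reg=0x3B
Register before byte 4: 0x3B
After XOR with byte 0x48: 0x73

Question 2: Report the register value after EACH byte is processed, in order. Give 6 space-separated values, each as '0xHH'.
0x28 0x79 0x3B 0x5E 0x3C 0x61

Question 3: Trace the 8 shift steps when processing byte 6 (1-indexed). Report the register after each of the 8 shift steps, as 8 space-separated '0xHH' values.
Answer: 0xF4 0xEF 0xD9 0xB5 0x6D 0xDA 0xB3 0x61

Derivation:
After byte 1 (0x11): reg=0x28
After byte 2 (0x3B): reg=0x79
After byte 3 (0x1D): reg=0x3B
After byte 4 (0x48): reg=0x5E
After byte 5 (0x3B): reg=0x3C
Register before byte 6: 0x3C
After XOR with byte 0x46: 0x7A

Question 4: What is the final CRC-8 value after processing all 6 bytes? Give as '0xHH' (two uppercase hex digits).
After byte 1 (0x11): reg=0x28
After byte 2 (0x3B): reg=0x79
After byte 3 (0x1D): reg=0x3B
After byte 4 (0x48): reg=0x5E
After byte 5 (0x3B): reg=0x3C
After byte 6 (0x46): reg=0x61

Answer: 0x61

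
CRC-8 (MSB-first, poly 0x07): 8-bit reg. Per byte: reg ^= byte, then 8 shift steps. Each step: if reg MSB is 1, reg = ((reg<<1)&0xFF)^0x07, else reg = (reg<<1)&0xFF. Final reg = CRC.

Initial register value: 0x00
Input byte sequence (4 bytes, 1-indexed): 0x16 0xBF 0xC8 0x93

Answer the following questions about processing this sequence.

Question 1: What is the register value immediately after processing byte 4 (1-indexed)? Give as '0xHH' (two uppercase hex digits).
After byte 1 (0x16): reg=0x62
After byte 2 (0xBF): reg=0x1D
After byte 3 (0xC8): reg=0x25
After byte 4 (0x93): reg=0x0B

Answer: 0x0B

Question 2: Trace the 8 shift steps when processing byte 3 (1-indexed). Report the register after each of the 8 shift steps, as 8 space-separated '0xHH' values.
Answer: 0xAD 0x5D 0xBA 0x73 0xE6 0xCB 0x91 0x25

Derivation:
After byte 1 (0x16): reg=0x62
After byte 2 (0xBF): reg=0x1D
Register before byte 3: 0x1D
After XOR with byte 0xC8: 0xD5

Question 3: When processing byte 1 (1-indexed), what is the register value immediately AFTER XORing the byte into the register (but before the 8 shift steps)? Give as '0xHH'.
Register before byte 1: 0x00
Byte 1: 0x16
0x00 XOR 0x16 = 0x16

Answer: 0x16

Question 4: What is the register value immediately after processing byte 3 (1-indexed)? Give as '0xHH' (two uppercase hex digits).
After byte 1 (0x16): reg=0x62
After byte 2 (0xBF): reg=0x1D
After byte 3 (0xC8): reg=0x25

Answer: 0x25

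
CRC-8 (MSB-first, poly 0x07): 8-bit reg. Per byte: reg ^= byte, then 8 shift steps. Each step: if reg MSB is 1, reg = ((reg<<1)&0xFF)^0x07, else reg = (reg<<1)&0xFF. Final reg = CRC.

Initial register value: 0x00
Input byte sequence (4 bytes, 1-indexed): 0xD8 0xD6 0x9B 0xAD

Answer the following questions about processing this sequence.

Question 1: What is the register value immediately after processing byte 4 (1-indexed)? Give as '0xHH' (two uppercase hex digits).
After byte 1 (0xD8): reg=0x06
After byte 2 (0xD6): reg=0x3E
After byte 3 (0x9B): reg=0x72
After byte 4 (0xAD): reg=0x13

Answer: 0x13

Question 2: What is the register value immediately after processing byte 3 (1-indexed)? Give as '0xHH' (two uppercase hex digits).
Answer: 0x72

Derivation:
After byte 1 (0xD8): reg=0x06
After byte 2 (0xD6): reg=0x3E
After byte 3 (0x9B): reg=0x72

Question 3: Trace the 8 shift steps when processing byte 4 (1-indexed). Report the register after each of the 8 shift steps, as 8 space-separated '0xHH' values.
After byte 1 (0xD8): reg=0x06
After byte 2 (0xD6): reg=0x3E
After byte 3 (0x9B): reg=0x72
Register before byte 4: 0x72
After XOR with byte 0xAD: 0xDF

Answer: 0xB9 0x75 0xEA 0xD3 0xA1 0x45 0x8A 0x13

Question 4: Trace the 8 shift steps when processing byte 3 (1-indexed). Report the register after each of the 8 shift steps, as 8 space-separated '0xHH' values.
After byte 1 (0xD8): reg=0x06
After byte 2 (0xD6): reg=0x3E
Register before byte 3: 0x3E
After XOR with byte 0x9B: 0xA5

Answer: 0x4D 0x9A 0x33 0x66 0xCC 0x9F 0x39 0x72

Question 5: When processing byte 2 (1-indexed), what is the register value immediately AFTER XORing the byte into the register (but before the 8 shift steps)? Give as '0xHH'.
Register before byte 2: 0x06
Byte 2: 0xD6
0x06 XOR 0xD6 = 0xD0

Answer: 0xD0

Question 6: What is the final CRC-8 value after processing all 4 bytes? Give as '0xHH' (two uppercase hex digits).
Answer: 0x13

Derivation:
After byte 1 (0xD8): reg=0x06
After byte 2 (0xD6): reg=0x3E
After byte 3 (0x9B): reg=0x72
After byte 4 (0xAD): reg=0x13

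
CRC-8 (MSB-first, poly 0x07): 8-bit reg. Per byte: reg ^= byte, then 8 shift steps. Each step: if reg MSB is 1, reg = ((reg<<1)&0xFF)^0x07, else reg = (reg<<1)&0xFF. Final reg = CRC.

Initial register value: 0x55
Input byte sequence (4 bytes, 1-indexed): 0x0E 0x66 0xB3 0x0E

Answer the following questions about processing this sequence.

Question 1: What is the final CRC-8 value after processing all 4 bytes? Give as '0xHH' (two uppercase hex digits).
After byte 1 (0x0E): reg=0x86
After byte 2 (0x66): reg=0xAE
After byte 3 (0xB3): reg=0x53
After byte 4 (0x0E): reg=0x94

Answer: 0x94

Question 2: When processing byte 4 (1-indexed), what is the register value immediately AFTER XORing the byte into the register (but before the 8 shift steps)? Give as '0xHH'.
Answer: 0x5D

Derivation:
Register before byte 4: 0x53
Byte 4: 0x0E
0x53 XOR 0x0E = 0x5D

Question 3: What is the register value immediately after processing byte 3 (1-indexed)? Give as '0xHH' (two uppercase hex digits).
After byte 1 (0x0E): reg=0x86
After byte 2 (0x66): reg=0xAE
After byte 3 (0xB3): reg=0x53

Answer: 0x53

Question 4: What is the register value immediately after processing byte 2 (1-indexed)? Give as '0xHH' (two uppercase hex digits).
After byte 1 (0x0E): reg=0x86
After byte 2 (0x66): reg=0xAE

Answer: 0xAE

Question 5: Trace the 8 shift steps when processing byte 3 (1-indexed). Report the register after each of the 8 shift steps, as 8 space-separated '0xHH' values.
After byte 1 (0x0E): reg=0x86
After byte 2 (0x66): reg=0xAE
Register before byte 3: 0xAE
After XOR with byte 0xB3: 0x1D

Answer: 0x3A 0x74 0xE8 0xD7 0xA9 0x55 0xAA 0x53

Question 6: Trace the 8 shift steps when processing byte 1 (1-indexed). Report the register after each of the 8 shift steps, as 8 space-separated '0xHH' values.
Register before byte 1: 0x55
After XOR with byte 0x0E: 0x5B

Answer: 0xB6 0x6B 0xD6 0xAB 0x51 0xA2 0x43 0x86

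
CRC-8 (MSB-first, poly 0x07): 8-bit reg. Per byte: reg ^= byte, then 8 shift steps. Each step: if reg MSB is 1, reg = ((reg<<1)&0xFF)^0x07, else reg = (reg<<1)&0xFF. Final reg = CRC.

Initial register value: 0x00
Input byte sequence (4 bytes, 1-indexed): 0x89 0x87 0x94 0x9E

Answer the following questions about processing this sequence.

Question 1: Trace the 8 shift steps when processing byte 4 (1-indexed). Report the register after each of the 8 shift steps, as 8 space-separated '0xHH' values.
After byte 1 (0x89): reg=0xB6
After byte 2 (0x87): reg=0x97
After byte 3 (0x94): reg=0x09
Register before byte 4: 0x09
After XOR with byte 0x9E: 0x97

Answer: 0x29 0x52 0xA4 0x4F 0x9E 0x3B 0x76 0xEC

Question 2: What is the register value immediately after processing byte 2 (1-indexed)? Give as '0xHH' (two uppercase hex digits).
After byte 1 (0x89): reg=0xB6
After byte 2 (0x87): reg=0x97

Answer: 0x97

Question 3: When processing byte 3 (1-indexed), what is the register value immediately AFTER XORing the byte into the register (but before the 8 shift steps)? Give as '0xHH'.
Register before byte 3: 0x97
Byte 3: 0x94
0x97 XOR 0x94 = 0x03

Answer: 0x03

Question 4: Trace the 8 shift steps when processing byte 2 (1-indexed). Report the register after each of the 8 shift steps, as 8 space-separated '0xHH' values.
After byte 1 (0x89): reg=0xB6
Register before byte 2: 0xB6
After XOR with byte 0x87: 0x31

Answer: 0x62 0xC4 0x8F 0x19 0x32 0x64 0xC8 0x97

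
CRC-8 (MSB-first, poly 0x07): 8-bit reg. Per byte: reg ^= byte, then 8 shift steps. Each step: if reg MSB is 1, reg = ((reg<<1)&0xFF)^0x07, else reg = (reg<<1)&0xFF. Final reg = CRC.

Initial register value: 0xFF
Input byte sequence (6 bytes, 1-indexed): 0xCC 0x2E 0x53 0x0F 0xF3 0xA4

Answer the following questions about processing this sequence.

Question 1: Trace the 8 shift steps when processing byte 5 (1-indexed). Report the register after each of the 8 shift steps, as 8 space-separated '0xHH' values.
After byte 1 (0xCC): reg=0x99
After byte 2 (0x2E): reg=0x0C
After byte 3 (0x53): reg=0x9A
After byte 4 (0x0F): reg=0xE2
Register before byte 5: 0xE2
After XOR with byte 0xF3: 0x11

Answer: 0x22 0x44 0x88 0x17 0x2E 0x5C 0xB8 0x77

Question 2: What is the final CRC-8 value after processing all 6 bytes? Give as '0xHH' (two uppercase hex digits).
After byte 1 (0xCC): reg=0x99
After byte 2 (0x2E): reg=0x0C
After byte 3 (0x53): reg=0x9A
After byte 4 (0x0F): reg=0xE2
After byte 5 (0xF3): reg=0x77
After byte 6 (0xA4): reg=0x37

Answer: 0x37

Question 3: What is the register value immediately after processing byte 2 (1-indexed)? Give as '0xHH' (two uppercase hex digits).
After byte 1 (0xCC): reg=0x99
After byte 2 (0x2E): reg=0x0C

Answer: 0x0C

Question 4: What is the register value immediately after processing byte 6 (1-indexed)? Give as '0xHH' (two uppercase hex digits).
Answer: 0x37

Derivation:
After byte 1 (0xCC): reg=0x99
After byte 2 (0x2E): reg=0x0C
After byte 3 (0x53): reg=0x9A
After byte 4 (0x0F): reg=0xE2
After byte 5 (0xF3): reg=0x77
After byte 6 (0xA4): reg=0x37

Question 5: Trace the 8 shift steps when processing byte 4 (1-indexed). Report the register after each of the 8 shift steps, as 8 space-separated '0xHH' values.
Answer: 0x2D 0x5A 0xB4 0x6F 0xDE 0xBB 0x71 0xE2

Derivation:
After byte 1 (0xCC): reg=0x99
After byte 2 (0x2E): reg=0x0C
After byte 3 (0x53): reg=0x9A
Register before byte 4: 0x9A
After XOR with byte 0x0F: 0x95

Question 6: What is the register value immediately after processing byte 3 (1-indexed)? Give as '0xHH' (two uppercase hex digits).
After byte 1 (0xCC): reg=0x99
After byte 2 (0x2E): reg=0x0C
After byte 3 (0x53): reg=0x9A

Answer: 0x9A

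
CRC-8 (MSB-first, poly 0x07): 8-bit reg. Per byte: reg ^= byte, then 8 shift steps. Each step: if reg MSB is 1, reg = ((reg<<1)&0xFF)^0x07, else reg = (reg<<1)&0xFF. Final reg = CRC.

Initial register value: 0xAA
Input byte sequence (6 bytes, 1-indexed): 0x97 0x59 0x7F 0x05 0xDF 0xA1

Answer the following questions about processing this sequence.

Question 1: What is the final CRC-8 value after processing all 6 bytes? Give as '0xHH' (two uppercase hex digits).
Answer: 0xD1

Derivation:
After byte 1 (0x97): reg=0xB3
After byte 2 (0x59): reg=0x98
After byte 3 (0x7F): reg=0xBB
After byte 4 (0x05): reg=0x33
After byte 5 (0xDF): reg=0x8A
After byte 6 (0xA1): reg=0xD1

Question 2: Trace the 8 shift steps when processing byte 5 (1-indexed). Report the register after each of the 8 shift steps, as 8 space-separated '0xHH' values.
Answer: 0xDF 0xB9 0x75 0xEA 0xD3 0xA1 0x45 0x8A

Derivation:
After byte 1 (0x97): reg=0xB3
After byte 2 (0x59): reg=0x98
After byte 3 (0x7F): reg=0xBB
After byte 4 (0x05): reg=0x33
Register before byte 5: 0x33
After XOR with byte 0xDF: 0xEC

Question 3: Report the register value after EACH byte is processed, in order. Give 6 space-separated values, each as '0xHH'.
0xB3 0x98 0xBB 0x33 0x8A 0xD1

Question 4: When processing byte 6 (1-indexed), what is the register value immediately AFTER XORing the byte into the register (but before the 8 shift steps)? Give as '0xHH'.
Register before byte 6: 0x8A
Byte 6: 0xA1
0x8A XOR 0xA1 = 0x2B

Answer: 0x2B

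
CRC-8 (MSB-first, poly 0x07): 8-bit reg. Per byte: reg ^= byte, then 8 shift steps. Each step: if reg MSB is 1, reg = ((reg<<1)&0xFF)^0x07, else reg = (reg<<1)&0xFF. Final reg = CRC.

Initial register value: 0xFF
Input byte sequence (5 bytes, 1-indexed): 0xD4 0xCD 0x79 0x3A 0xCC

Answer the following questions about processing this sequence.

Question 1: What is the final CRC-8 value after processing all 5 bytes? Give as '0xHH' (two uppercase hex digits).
After byte 1 (0xD4): reg=0xD1
After byte 2 (0xCD): reg=0x54
After byte 3 (0x79): reg=0xC3
After byte 4 (0x3A): reg=0xE1
After byte 5 (0xCC): reg=0xC3

Answer: 0xC3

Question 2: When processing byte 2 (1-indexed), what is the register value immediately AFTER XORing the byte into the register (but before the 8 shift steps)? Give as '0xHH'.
Register before byte 2: 0xD1
Byte 2: 0xCD
0xD1 XOR 0xCD = 0x1C

Answer: 0x1C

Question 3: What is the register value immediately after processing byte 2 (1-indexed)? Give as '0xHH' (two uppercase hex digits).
After byte 1 (0xD4): reg=0xD1
After byte 2 (0xCD): reg=0x54

Answer: 0x54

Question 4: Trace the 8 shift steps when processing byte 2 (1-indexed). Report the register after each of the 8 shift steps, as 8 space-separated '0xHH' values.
Answer: 0x38 0x70 0xE0 0xC7 0x89 0x15 0x2A 0x54

Derivation:
After byte 1 (0xD4): reg=0xD1
Register before byte 2: 0xD1
After XOR with byte 0xCD: 0x1C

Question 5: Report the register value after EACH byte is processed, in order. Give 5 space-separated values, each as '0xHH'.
0xD1 0x54 0xC3 0xE1 0xC3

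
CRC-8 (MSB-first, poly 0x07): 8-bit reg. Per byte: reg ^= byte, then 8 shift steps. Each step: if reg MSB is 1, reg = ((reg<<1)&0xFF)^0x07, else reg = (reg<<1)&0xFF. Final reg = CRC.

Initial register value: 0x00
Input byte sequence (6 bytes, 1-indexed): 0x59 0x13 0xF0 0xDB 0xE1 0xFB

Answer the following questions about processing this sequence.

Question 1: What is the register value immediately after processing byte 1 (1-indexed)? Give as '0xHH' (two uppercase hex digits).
After byte 1 (0x59): reg=0x88

Answer: 0x88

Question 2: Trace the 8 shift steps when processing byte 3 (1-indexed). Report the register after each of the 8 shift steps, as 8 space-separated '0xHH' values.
Answer: 0x70 0xE0 0xC7 0x89 0x15 0x2A 0x54 0xA8

Derivation:
After byte 1 (0x59): reg=0x88
After byte 2 (0x13): reg=0xC8
Register before byte 3: 0xC8
After XOR with byte 0xF0: 0x38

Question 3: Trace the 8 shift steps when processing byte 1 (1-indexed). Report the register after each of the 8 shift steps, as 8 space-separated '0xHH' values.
Answer: 0xB2 0x63 0xC6 0x8B 0x11 0x22 0x44 0x88

Derivation:
Register before byte 1: 0x00
After XOR with byte 0x59: 0x59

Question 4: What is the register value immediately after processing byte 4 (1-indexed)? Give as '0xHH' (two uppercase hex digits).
Answer: 0x5E

Derivation:
After byte 1 (0x59): reg=0x88
After byte 2 (0x13): reg=0xC8
After byte 3 (0xF0): reg=0xA8
After byte 4 (0xDB): reg=0x5E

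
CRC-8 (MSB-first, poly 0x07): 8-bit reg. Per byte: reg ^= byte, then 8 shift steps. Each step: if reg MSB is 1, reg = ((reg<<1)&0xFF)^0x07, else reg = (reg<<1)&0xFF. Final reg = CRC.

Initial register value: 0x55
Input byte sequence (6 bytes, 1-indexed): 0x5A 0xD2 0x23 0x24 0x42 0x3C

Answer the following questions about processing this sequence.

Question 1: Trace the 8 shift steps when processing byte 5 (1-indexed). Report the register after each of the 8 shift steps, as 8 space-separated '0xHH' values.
After byte 1 (0x5A): reg=0x2D
After byte 2 (0xD2): reg=0xF3
After byte 3 (0x23): reg=0x3E
After byte 4 (0x24): reg=0x46
Register before byte 5: 0x46
After XOR with byte 0x42: 0x04

Answer: 0x08 0x10 0x20 0x40 0x80 0x07 0x0E 0x1C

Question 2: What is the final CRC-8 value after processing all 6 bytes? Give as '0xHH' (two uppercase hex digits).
After byte 1 (0x5A): reg=0x2D
After byte 2 (0xD2): reg=0xF3
After byte 3 (0x23): reg=0x3E
After byte 4 (0x24): reg=0x46
After byte 5 (0x42): reg=0x1C
After byte 6 (0x3C): reg=0xE0

Answer: 0xE0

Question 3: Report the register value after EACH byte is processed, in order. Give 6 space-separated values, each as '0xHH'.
0x2D 0xF3 0x3E 0x46 0x1C 0xE0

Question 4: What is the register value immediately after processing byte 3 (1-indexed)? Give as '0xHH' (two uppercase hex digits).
After byte 1 (0x5A): reg=0x2D
After byte 2 (0xD2): reg=0xF3
After byte 3 (0x23): reg=0x3E

Answer: 0x3E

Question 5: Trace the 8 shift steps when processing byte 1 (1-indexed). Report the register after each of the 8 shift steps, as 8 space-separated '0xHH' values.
Register before byte 1: 0x55
After XOR with byte 0x5A: 0x0F

Answer: 0x1E 0x3C 0x78 0xF0 0xE7 0xC9 0x95 0x2D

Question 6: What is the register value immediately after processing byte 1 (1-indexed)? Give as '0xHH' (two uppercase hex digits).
Answer: 0x2D

Derivation:
After byte 1 (0x5A): reg=0x2D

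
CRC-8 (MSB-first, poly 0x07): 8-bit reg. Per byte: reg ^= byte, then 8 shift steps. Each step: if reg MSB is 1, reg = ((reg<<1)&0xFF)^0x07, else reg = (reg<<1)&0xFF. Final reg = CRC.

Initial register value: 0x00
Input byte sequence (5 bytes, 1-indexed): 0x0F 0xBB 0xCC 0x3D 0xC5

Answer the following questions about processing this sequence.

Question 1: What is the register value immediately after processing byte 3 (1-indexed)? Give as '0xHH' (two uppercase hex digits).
Answer: 0xF5

Derivation:
After byte 1 (0x0F): reg=0x2D
After byte 2 (0xBB): reg=0xEB
After byte 3 (0xCC): reg=0xF5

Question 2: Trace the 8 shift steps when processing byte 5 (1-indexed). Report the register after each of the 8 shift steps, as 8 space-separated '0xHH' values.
After byte 1 (0x0F): reg=0x2D
After byte 2 (0xBB): reg=0xEB
After byte 3 (0xCC): reg=0xF5
After byte 4 (0x3D): reg=0x76
Register before byte 5: 0x76
After XOR with byte 0xC5: 0xB3

Answer: 0x61 0xC2 0x83 0x01 0x02 0x04 0x08 0x10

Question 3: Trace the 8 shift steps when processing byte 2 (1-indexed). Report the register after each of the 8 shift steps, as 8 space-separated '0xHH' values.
After byte 1 (0x0F): reg=0x2D
Register before byte 2: 0x2D
After XOR with byte 0xBB: 0x96

Answer: 0x2B 0x56 0xAC 0x5F 0xBE 0x7B 0xF6 0xEB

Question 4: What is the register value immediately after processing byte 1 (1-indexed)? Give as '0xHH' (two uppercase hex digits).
After byte 1 (0x0F): reg=0x2D

Answer: 0x2D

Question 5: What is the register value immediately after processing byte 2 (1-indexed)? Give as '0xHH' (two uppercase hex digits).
Answer: 0xEB

Derivation:
After byte 1 (0x0F): reg=0x2D
After byte 2 (0xBB): reg=0xEB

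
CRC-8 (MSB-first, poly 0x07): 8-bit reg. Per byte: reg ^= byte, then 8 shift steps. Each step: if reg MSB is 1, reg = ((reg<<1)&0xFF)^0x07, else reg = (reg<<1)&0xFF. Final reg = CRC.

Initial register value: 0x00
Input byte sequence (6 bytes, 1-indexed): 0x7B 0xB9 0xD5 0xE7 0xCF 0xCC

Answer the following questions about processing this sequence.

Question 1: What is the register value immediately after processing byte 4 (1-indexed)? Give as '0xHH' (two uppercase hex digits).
After byte 1 (0x7B): reg=0x66
After byte 2 (0xB9): reg=0x13
After byte 3 (0xD5): reg=0x5C
After byte 4 (0xE7): reg=0x28

Answer: 0x28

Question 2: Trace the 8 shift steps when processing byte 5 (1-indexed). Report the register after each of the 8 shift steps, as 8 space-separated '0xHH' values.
After byte 1 (0x7B): reg=0x66
After byte 2 (0xB9): reg=0x13
After byte 3 (0xD5): reg=0x5C
After byte 4 (0xE7): reg=0x28
Register before byte 5: 0x28
After XOR with byte 0xCF: 0xE7

Answer: 0xC9 0x95 0x2D 0x5A 0xB4 0x6F 0xDE 0xBB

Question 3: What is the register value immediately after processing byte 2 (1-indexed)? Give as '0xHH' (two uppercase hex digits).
After byte 1 (0x7B): reg=0x66
After byte 2 (0xB9): reg=0x13

Answer: 0x13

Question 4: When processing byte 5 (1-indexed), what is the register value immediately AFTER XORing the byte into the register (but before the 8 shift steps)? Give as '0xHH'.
Register before byte 5: 0x28
Byte 5: 0xCF
0x28 XOR 0xCF = 0xE7

Answer: 0xE7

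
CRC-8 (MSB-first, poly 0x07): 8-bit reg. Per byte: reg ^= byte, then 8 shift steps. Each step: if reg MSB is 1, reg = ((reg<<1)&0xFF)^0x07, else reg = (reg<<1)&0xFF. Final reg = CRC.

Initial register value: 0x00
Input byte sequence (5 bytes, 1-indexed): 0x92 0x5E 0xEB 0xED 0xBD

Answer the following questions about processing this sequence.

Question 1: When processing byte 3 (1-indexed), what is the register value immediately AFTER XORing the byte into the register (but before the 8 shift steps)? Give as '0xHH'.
Register before byte 3: 0x56
Byte 3: 0xEB
0x56 XOR 0xEB = 0xBD

Answer: 0xBD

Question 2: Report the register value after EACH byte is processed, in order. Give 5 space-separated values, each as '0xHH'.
0xF7 0x56 0x3A 0x2B 0xEB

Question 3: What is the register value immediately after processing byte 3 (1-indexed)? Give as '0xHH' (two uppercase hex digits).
After byte 1 (0x92): reg=0xF7
After byte 2 (0x5E): reg=0x56
After byte 3 (0xEB): reg=0x3A

Answer: 0x3A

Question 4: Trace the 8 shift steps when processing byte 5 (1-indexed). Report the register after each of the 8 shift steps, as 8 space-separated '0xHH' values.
After byte 1 (0x92): reg=0xF7
After byte 2 (0x5E): reg=0x56
After byte 3 (0xEB): reg=0x3A
After byte 4 (0xED): reg=0x2B
Register before byte 5: 0x2B
After XOR with byte 0xBD: 0x96

Answer: 0x2B 0x56 0xAC 0x5F 0xBE 0x7B 0xF6 0xEB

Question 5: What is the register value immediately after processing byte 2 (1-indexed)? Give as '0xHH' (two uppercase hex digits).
After byte 1 (0x92): reg=0xF7
After byte 2 (0x5E): reg=0x56

Answer: 0x56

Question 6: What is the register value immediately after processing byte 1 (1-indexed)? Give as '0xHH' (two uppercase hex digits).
After byte 1 (0x92): reg=0xF7

Answer: 0xF7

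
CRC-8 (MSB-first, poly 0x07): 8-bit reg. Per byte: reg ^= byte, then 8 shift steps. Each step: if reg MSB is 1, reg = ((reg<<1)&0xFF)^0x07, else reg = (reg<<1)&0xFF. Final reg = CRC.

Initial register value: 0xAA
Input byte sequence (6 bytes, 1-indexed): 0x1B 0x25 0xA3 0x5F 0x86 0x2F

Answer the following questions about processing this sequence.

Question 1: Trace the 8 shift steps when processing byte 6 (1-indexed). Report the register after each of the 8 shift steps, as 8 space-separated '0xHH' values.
After byte 1 (0x1B): reg=0x1E
After byte 2 (0x25): reg=0xA1
After byte 3 (0xA3): reg=0x0E
After byte 4 (0x5F): reg=0xB0
After byte 5 (0x86): reg=0x82
Register before byte 6: 0x82
After XOR with byte 0x2F: 0xAD

Answer: 0x5D 0xBA 0x73 0xE6 0xCB 0x91 0x25 0x4A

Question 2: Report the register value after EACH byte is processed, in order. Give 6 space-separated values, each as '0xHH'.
0x1E 0xA1 0x0E 0xB0 0x82 0x4A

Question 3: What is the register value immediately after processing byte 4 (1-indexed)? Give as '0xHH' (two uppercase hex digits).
After byte 1 (0x1B): reg=0x1E
After byte 2 (0x25): reg=0xA1
After byte 3 (0xA3): reg=0x0E
After byte 4 (0x5F): reg=0xB0

Answer: 0xB0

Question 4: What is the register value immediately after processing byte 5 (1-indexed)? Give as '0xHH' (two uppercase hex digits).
After byte 1 (0x1B): reg=0x1E
After byte 2 (0x25): reg=0xA1
After byte 3 (0xA3): reg=0x0E
After byte 4 (0x5F): reg=0xB0
After byte 5 (0x86): reg=0x82

Answer: 0x82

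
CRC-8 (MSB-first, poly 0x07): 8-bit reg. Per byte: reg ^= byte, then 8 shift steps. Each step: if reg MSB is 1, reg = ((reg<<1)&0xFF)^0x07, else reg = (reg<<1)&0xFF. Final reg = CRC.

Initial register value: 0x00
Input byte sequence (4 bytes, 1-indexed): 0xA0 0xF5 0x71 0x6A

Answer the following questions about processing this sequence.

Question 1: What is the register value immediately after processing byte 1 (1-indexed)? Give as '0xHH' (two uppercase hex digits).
After byte 1 (0xA0): reg=0x69

Answer: 0x69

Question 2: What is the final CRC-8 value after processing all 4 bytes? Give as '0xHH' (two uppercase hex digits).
After byte 1 (0xA0): reg=0x69
After byte 2 (0xF5): reg=0xDD
After byte 3 (0x71): reg=0x4D
After byte 4 (0x6A): reg=0xF5

Answer: 0xF5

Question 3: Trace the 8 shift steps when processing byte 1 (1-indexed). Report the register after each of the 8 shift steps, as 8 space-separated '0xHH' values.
Register before byte 1: 0x00
After XOR with byte 0xA0: 0xA0

Answer: 0x47 0x8E 0x1B 0x36 0x6C 0xD8 0xB7 0x69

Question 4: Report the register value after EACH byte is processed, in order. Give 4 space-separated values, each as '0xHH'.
0x69 0xDD 0x4D 0xF5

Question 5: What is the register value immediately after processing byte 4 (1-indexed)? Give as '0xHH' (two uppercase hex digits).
After byte 1 (0xA0): reg=0x69
After byte 2 (0xF5): reg=0xDD
After byte 3 (0x71): reg=0x4D
After byte 4 (0x6A): reg=0xF5

Answer: 0xF5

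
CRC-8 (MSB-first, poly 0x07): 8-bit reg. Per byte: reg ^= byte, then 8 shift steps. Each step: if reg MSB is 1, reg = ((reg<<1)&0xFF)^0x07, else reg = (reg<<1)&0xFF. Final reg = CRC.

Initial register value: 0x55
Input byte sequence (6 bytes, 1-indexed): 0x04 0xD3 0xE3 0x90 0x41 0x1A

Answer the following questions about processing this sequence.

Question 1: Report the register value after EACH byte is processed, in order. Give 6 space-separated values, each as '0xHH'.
0xB0 0x2E 0x6D 0xFD 0x3D 0xF5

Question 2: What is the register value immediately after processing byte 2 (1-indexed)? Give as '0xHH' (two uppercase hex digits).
Answer: 0x2E

Derivation:
After byte 1 (0x04): reg=0xB0
After byte 2 (0xD3): reg=0x2E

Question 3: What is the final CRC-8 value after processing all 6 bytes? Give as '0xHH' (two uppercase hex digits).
After byte 1 (0x04): reg=0xB0
After byte 2 (0xD3): reg=0x2E
After byte 3 (0xE3): reg=0x6D
After byte 4 (0x90): reg=0xFD
After byte 5 (0x41): reg=0x3D
After byte 6 (0x1A): reg=0xF5

Answer: 0xF5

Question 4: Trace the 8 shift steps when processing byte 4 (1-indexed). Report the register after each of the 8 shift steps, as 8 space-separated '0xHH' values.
Answer: 0xFD 0xFD 0xFD 0xFD 0xFD 0xFD 0xFD 0xFD

Derivation:
After byte 1 (0x04): reg=0xB0
After byte 2 (0xD3): reg=0x2E
After byte 3 (0xE3): reg=0x6D
Register before byte 4: 0x6D
After XOR with byte 0x90: 0xFD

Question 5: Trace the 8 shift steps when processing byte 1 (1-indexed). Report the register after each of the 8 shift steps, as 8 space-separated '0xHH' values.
Register before byte 1: 0x55
After XOR with byte 0x04: 0x51

Answer: 0xA2 0x43 0x86 0x0B 0x16 0x2C 0x58 0xB0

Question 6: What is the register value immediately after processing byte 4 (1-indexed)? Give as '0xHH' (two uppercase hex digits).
Answer: 0xFD

Derivation:
After byte 1 (0x04): reg=0xB0
After byte 2 (0xD3): reg=0x2E
After byte 3 (0xE3): reg=0x6D
After byte 4 (0x90): reg=0xFD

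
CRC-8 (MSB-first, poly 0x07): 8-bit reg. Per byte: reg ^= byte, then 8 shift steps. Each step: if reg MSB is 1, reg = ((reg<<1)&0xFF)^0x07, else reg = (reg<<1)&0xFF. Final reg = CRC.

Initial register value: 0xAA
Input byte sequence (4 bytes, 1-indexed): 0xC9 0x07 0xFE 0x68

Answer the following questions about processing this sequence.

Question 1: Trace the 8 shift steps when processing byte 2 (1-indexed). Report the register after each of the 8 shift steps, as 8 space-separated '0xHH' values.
Answer: 0x52 0xA4 0x4F 0x9E 0x3B 0x76 0xEC 0xDF

Derivation:
After byte 1 (0xC9): reg=0x2E
Register before byte 2: 0x2E
After XOR with byte 0x07: 0x29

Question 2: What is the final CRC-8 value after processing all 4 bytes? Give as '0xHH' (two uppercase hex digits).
Answer: 0xA4

Derivation:
After byte 1 (0xC9): reg=0x2E
After byte 2 (0x07): reg=0xDF
After byte 3 (0xFE): reg=0xE7
After byte 4 (0x68): reg=0xA4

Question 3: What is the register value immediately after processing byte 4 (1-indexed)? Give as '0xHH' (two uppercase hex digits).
After byte 1 (0xC9): reg=0x2E
After byte 2 (0x07): reg=0xDF
After byte 3 (0xFE): reg=0xE7
After byte 4 (0x68): reg=0xA4

Answer: 0xA4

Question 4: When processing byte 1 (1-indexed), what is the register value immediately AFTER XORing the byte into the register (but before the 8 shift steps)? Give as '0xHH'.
Register before byte 1: 0xAA
Byte 1: 0xC9
0xAA XOR 0xC9 = 0x63

Answer: 0x63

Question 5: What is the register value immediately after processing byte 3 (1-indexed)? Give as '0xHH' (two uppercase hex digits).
Answer: 0xE7

Derivation:
After byte 1 (0xC9): reg=0x2E
After byte 2 (0x07): reg=0xDF
After byte 3 (0xFE): reg=0xE7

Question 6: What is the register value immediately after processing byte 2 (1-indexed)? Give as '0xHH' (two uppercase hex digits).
After byte 1 (0xC9): reg=0x2E
After byte 2 (0x07): reg=0xDF

Answer: 0xDF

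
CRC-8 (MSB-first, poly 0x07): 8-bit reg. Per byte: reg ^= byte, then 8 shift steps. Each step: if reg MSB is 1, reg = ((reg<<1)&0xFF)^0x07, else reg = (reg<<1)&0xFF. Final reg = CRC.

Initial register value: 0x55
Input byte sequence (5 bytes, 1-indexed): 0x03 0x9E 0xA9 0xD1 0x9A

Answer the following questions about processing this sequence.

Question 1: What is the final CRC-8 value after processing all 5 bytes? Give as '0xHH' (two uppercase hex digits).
Answer: 0x31

Derivation:
After byte 1 (0x03): reg=0xA5
After byte 2 (0x9E): reg=0xA1
After byte 3 (0xA9): reg=0x38
After byte 4 (0xD1): reg=0x91
After byte 5 (0x9A): reg=0x31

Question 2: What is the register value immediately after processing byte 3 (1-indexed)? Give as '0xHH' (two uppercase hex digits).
After byte 1 (0x03): reg=0xA5
After byte 2 (0x9E): reg=0xA1
After byte 3 (0xA9): reg=0x38

Answer: 0x38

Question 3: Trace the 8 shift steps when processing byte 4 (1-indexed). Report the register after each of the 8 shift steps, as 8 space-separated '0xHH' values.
Answer: 0xD5 0xAD 0x5D 0xBA 0x73 0xE6 0xCB 0x91

Derivation:
After byte 1 (0x03): reg=0xA5
After byte 2 (0x9E): reg=0xA1
After byte 3 (0xA9): reg=0x38
Register before byte 4: 0x38
After XOR with byte 0xD1: 0xE9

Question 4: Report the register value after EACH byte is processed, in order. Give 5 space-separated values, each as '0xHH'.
0xA5 0xA1 0x38 0x91 0x31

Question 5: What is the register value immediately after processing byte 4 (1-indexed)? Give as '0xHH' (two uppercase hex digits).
Answer: 0x91

Derivation:
After byte 1 (0x03): reg=0xA5
After byte 2 (0x9E): reg=0xA1
After byte 3 (0xA9): reg=0x38
After byte 4 (0xD1): reg=0x91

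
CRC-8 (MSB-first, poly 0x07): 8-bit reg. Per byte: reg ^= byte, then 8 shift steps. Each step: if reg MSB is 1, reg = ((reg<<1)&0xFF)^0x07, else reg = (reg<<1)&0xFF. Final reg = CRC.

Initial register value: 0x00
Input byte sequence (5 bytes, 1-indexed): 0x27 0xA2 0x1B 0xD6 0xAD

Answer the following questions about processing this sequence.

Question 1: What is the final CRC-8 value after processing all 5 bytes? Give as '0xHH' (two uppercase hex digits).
Answer: 0x5E

Derivation:
After byte 1 (0x27): reg=0xF5
After byte 2 (0xA2): reg=0xA2
After byte 3 (0x1B): reg=0x26
After byte 4 (0xD6): reg=0xDE
After byte 5 (0xAD): reg=0x5E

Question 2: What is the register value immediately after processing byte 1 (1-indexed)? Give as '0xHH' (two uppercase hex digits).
After byte 1 (0x27): reg=0xF5

Answer: 0xF5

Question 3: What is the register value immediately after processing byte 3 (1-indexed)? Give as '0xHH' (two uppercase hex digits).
Answer: 0x26

Derivation:
After byte 1 (0x27): reg=0xF5
After byte 2 (0xA2): reg=0xA2
After byte 3 (0x1B): reg=0x26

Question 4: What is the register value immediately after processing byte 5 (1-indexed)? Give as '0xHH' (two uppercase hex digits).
Answer: 0x5E

Derivation:
After byte 1 (0x27): reg=0xF5
After byte 2 (0xA2): reg=0xA2
After byte 3 (0x1B): reg=0x26
After byte 4 (0xD6): reg=0xDE
After byte 5 (0xAD): reg=0x5E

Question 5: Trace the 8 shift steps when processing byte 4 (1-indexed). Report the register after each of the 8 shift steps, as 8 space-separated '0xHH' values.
Answer: 0xE7 0xC9 0x95 0x2D 0x5A 0xB4 0x6F 0xDE

Derivation:
After byte 1 (0x27): reg=0xF5
After byte 2 (0xA2): reg=0xA2
After byte 3 (0x1B): reg=0x26
Register before byte 4: 0x26
After XOR with byte 0xD6: 0xF0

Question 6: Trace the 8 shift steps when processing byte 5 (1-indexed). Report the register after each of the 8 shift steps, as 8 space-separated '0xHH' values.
Answer: 0xE6 0xCB 0x91 0x25 0x4A 0x94 0x2F 0x5E

Derivation:
After byte 1 (0x27): reg=0xF5
After byte 2 (0xA2): reg=0xA2
After byte 3 (0x1B): reg=0x26
After byte 4 (0xD6): reg=0xDE
Register before byte 5: 0xDE
After XOR with byte 0xAD: 0x73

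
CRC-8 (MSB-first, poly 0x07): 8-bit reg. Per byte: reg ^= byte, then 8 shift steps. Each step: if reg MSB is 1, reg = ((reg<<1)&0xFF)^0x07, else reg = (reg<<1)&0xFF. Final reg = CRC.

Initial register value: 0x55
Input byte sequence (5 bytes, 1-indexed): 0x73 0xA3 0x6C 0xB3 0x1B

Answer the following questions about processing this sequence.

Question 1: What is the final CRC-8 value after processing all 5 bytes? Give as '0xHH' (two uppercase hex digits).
After byte 1 (0x73): reg=0xF2
After byte 2 (0xA3): reg=0xB0
After byte 3 (0x6C): reg=0x1A
After byte 4 (0xB3): reg=0x56
After byte 5 (0x1B): reg=0xE4

Answer: 0xE4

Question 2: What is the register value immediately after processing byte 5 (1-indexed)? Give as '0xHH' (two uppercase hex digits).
Answer: 0xE4

Derivation:
After byte 1 (0x73): reg=0xF2
After byte 2 (0xA3): reg=0xB0
After byte 3 (0x6C): reg=0x1A
After byte 4 (0xB3): reg=0x56
After byte 5 (0x1B): reg=0xE4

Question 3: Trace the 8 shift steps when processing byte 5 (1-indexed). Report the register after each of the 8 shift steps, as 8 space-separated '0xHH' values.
Answer: 0x9A 0x33 0x66 0xCC 0x9F 0x39 0x72 0xE4

Derivation:
After byte 1 (0x73): reg=0xF2
After byte 2 (0xA3): reg=0xB0
After byte 3 (0x6C): reg=0x1A
After byte 4 (0xB3): reg=0x56
Register before byte 5: 0x56
After XOR with byte 0x1B: 0x4D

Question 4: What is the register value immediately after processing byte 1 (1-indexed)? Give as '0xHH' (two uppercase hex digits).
Answer: 0xF2

Derivation:
After byte 1 (0x73): reg=0xF2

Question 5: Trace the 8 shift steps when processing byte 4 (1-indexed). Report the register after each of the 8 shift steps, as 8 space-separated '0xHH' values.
Answer: 0x55 0xAA 0x53 0xA6 0x4B 0x96 0x2B 0x56

Derivation:
After byte 1 (0x73): reg=0xF2
After byte 2 (0xA3): reg=0xB0
After byte 3 (0x6C): reg=0x1A
Register before byte 4: 0x1A
After XOR with byte 0xB3: 0xA9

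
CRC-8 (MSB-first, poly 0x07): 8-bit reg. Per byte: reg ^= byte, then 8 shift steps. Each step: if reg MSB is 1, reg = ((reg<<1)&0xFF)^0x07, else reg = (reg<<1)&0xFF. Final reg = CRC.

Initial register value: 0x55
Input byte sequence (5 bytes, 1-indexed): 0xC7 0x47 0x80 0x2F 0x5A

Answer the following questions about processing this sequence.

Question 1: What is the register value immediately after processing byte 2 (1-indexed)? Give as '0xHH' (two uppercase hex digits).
After byte 1 (0xC7): reg=0xF7
After byte 2 (0x47): reg=0x19

Answer: 0x19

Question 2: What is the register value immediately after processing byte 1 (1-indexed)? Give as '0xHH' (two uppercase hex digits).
Answer: 0xF7

Derivation:
After byte 1 (0xC7): reg=0xF7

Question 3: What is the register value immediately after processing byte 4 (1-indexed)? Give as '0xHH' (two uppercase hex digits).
After byte 1 (0xC7): reg=0xF7
After byte 2 (0x47): reg=0x19
After byte 3 (0x80): reg=0xC6
After byte 4 (0x2F): reg=0x91

Answer: 0x91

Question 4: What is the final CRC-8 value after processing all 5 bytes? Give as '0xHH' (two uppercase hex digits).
Answer: 0x7F

Derivation:
After byte 1 (0xC7): reg=0xF7
After byte 2 (0x47): reg=0x19
After byte 3 (0x80): reg=0xC6
After byte 4 (0x2F): reg=0x91
After byte 5 (0x5A): reg=0x7F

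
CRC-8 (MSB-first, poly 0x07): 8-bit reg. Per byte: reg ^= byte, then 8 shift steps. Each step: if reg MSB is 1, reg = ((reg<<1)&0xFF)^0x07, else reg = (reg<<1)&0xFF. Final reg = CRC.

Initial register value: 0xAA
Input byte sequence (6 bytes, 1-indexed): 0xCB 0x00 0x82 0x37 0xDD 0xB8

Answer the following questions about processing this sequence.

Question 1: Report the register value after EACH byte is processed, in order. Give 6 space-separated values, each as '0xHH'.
0x20 0xE0 0x29 0x5A 0x9C 0xFC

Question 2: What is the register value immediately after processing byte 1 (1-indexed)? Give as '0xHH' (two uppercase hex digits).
After byte 1 (0xCB): reg=0x20

Answer: 0x20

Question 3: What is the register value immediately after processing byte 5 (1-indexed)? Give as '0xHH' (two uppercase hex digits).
After byte 1 (0xCB): reg=0x20
After byte 2 (0x00): reg=0xE0
After byte 3 (0x82): reg=0x29
After byte 4 (0x37): reg=0x5A
After byte 5 (0xDD): reg=0x9C

Answer: 0x9C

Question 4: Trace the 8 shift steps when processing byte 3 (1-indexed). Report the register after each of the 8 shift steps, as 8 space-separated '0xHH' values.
Answer: 0xC4 0x8F 0x19 0x32 0x64 0xC8 0x97 0x29

Derivation:
After byte 1 (0xCB): reg=0x20
After byte 2 (0x00): reg=0xE0
Register before byte 3: 0xE0
After XOR with byte 0x82: 0x62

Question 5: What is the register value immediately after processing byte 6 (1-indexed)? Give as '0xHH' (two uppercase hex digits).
Answer: 0xFC

Derivation:
After byte 1 (0xCB): reg=0x20
After byte 2 (0x00): reg=0xE0
After byte 3 (0x82): reg=0x29
After byte 4 (0x37): reg=0x5A
After byte 5 (0xDD): reg=0x9C
After byte 6 (0xB8): reg=0xFC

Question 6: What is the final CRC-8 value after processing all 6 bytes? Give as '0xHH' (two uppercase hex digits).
After byte 1 (0xCB): reg=0x20
After byte 2 (0x00): reg=0xE0
After byte 3 (0x82): reg=0x29
After byte 4 (0x37): reg=0x5A
After byte 5 (0xDD): reg=0x9C
After byte 6 (0xB8): reg=0xFC

Answer: 0xFC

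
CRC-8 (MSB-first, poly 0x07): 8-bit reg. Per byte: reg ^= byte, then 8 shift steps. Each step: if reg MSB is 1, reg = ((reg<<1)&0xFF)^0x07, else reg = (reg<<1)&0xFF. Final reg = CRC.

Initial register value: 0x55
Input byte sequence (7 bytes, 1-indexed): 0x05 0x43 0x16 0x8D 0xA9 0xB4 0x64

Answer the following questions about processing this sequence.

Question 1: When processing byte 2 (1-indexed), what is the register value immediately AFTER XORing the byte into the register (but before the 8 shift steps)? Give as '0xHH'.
Answer: 0xF4

Derivation:
Register before byte 2: 0xB7
Byte 2: 0x43
0xB7 XOR 0x43 = 0xF4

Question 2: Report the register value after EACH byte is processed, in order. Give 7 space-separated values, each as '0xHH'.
0xB7 0xC2 0x22 0x44 0x8D 0xAF 0x7F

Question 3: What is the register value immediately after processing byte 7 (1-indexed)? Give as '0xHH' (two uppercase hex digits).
Answer: 0x7F

Derivation:
After byte 1 (0x05): reg=0xB7
After byte 2 (0x43): reg=0xC2
After byte 3 (0x16): reg=0x22
After byte 4 (0x8D): reg=0x44
After byte 5 (0xA9): reg=0x8D
After byte 6 (0xB4): reg=0xAF
After byte 7 (0x64): reg=0x7F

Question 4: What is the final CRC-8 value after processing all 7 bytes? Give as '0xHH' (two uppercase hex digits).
Answer: 0x7F

Derivation:
After byte 1 (0x05): reg=0xB7
After byte 2 (0x43): reg=0xC2
After byte 3 (0x16): reg=0x22
After byte 4 (0x8D): reg=0x44
After byte 5 (0xA9): reg=0x8D
After byte 6 (0xB4): reg=0xAF
After byte 7 (0x64): reg=0x7F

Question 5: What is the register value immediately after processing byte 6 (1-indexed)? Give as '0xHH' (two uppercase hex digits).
Answer: 0xAF

Derivation:
After byte 1 (0x05): reg=0xB7
After byte 2 (0x43): reg=0xC2
After byte 3 (0x16): reg=0x22
After byte 4 (0x8D): reg=0x44
After byte 5 (0xA9): reg=0x8D
After byte 6 (0xB4): reg=0xAF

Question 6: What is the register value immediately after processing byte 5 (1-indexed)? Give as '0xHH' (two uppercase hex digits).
Answer: 0x8D

Derivation:
After byte 1 (0x05): reg=0xB7
After byte 2 (0x43): reg=0xC2
After byte 3 (0x16): reg=0x22
After byte 4 (0x8D): reg=0x44
After byte 5 (0xA9): reg=0x8D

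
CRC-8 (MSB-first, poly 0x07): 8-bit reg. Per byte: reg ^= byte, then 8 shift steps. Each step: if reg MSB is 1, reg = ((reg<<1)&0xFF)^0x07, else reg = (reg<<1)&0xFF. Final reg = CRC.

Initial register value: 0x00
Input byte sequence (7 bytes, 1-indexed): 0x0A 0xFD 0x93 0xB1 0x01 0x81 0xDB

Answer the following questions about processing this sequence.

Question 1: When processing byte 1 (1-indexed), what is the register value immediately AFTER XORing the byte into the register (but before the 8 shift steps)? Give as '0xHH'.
Register before byte 1: 0x00
Byte 1: 0x0A
0x00 XOR 0x0A = 0x0A

Answer: 0x0A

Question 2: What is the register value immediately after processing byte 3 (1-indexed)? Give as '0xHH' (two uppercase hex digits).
After byte 1 (0x0A): reg=0x36
After byte 2 (0xFD): reg=0x7F
After byte 3 (0x93): reg=0x8A

Answer: 0x8A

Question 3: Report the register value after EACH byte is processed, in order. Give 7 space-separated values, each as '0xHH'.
0x36 0x7F 0x8A 0xA1 0x69 0x96 0xE4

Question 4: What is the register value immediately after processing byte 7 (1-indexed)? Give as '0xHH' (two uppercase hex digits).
After byte 1 (0x0A): reg=0x36
After byte 2 (0xFD): reg=0x7F
After byte 3 (0x93): reg=0x8A
After byte 4 (0xB1): reg=0xA1
After byte 5 (0x01): reg=0x69
After byte 6 (0x81): reg=0x96
After byte 7 (0xDB): reg=0xE4

Answer: 0xE4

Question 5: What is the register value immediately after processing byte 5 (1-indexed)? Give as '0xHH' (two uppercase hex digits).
Answer: 0x69

Derivation:
After byte 1 (0x0A): reg=0x36
After byte 2 (0xFD): reg=0x7F
After byte 3 (0x93): reg=0x8A
After byte 4 (0xB1): reg=0xA1
After byte 5 (0x01): reg=0x69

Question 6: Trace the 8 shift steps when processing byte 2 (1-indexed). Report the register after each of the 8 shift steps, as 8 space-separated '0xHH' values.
Answer: 0x91 0x25 0x4A 0x94 0x2F 0x5E 0xBC 0x7F

Derivation:
After byte 1 (0x0A): reg=0x36
Register before byte 2: 0x36
After XOR with byte 0xFD: 0xCB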